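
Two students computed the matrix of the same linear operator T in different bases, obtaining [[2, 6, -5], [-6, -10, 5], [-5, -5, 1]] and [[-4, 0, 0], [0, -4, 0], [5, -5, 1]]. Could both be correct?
No.

Both have characteristic polynomial (x - 1)(x + 4)^2, but the minimal polynomial of A is (x - 1)(x + 4)^2 while the minimal polynomial of B is (x - 1)(x + 4). The minimal polynomial is a similarity invariant, so A and B are not similar.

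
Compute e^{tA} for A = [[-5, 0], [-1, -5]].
A has Jordan form J = [[-5, 1], [0, -5]] with A = PJP^{-1}, so e^{tA} = P e^{tJ} P^{-1}.

For a Jordan block J_k(λ), e^{tJ_k(λ)} = e^{λt} · (I + tN + t^2 N^2/2! + ... + t^{k-1} N^{k-1}/(k-1)!) where N is the nilpotent superdiagonal part.

Assembling the blocks and conjugating back gives the entries of e^{tA} as shown above.

e^{tA} = [[e^{-5*t}, 0], [-t*e^{-5*t}, e^{-5*t}]]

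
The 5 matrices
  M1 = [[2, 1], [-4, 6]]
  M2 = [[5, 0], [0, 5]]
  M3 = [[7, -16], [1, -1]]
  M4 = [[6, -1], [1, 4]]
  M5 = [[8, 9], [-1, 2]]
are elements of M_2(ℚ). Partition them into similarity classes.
Characteristic polynomials: χ_{M1} = (x - 4)^2, χ_{M2} = (x - 5)^2, χ_{M3} = (x - 3)^2, χ_{M4} = (x - 5)^2, χ_{M5} = (x - 5)^2.

{M1}: invariant factors (x - 4)^2.

{M2}: invariant factors x - 5, x - 5.

{M3}: invariant factors (x - 3)^2.

{M4, M5}: invariant factors (x - 5)^2.

Matrices are similar if and only if their invariant-factor lists agree; the partition into similarity classes is {M1}, {M2}, {M3}, {M4, M5}.

4 classes: {M1}, {M2}, {M3}, {M4, M5}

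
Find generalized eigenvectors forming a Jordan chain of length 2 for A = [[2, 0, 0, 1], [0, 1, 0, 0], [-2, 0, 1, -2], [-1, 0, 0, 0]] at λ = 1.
v_1 = [[4, 2, -8, -3]]^T, v_2 = [[1, 0, -2, -1]]^T

We seek v_1 ∈ ker((A - I)^2) \ ker(A - I), then set v_{i+1} = (A - I) v_i.

One such chain is v_1 = [[4, 2, -8, -3]]^T, v_2 = [[1, 0, -2, -1]]^T. Check: (A - I) v_2 = [[0, 0, 0, 0]]^T = 0.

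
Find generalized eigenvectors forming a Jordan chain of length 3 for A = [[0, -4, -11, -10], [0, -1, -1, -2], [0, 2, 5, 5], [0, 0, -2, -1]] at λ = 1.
We seek v_1 ∈ ker((A - I)^3) \ ker((A - I)^2), then set v_{i+1} = (A - I) v_i.

One such chain is v_1 = [[2, 0, -1, 1]]^T, v_2 = [[-1, -1, 1, 0]]^T, v_3 = [[-6, 1, 2, -2]]^T. Check: (A - I) v_3 = [[0, 0, 0, 0]]^T = 0.

v_1 = [[2, 0, -1, 1]]^T, v_2 = [[-1, -1, 1, 0]]^T, v_3 = [[-6, 1, 2, -2]]^T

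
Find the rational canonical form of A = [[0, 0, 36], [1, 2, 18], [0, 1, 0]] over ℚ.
The invariant factors of A (the non-unit diagonal entries of the Smith normal form of xI - A over ℚ[x]) are (x - 6)(x^2 + 4x + 6), each dividing the next. The characteristic polynomial is their product, (x - 6)(x^2 + 4x + 6).

The rational canonical form is the block-diagonal matrix of companion matrices C(f_i):
R = [[0, 0, 36], [1, 0, 18], [0, 1, 2]].

Note the characteristic polynomial does not split into linear factors over ℚ, so A has no Jordan form over ℚ; the rational canonical form exists over any field.

R = [[0, 0, 36], [1, 0, 18], [0, 1, 2]]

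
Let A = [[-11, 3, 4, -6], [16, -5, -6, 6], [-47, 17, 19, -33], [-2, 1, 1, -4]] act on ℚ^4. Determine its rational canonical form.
R = [[0, 0, 0, -1], [1, 0, 0, 3], [0, 1, 0, 4], [0, 0, 1, -1]]

The invariant factors of A (the non-unit diagonal entries of the Smith normal form of xI - A over ℚ[x]) are (x + 1)(x^3 - 4x + 1), each dividing the next. The characteristic polynomial is their product, (x + 1)(x^3 - 4x + 1).

The rational canonical form is the block-diagonal matrix of companion matrices C(f_i):
R = [[0, 0, 0, -1], [1, 0, 0, 3], [0, 1, 0, 4], [0, 0, 1, -1]].

Note the characteristic polynomial does not split into linear factors over ℚ, so A has no Jordan form over ℚ; the rational canonical form exists over any field.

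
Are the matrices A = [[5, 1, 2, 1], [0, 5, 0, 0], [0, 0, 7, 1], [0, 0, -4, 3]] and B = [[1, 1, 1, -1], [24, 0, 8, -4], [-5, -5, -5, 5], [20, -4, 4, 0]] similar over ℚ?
trace(A) = 20 but trace(B) = -4. The trace is a similarity invariant, so A and B are not similar.

No.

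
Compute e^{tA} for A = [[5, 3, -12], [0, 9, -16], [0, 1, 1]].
A has Jordan form J = [[5, 1, 0], [0, 5, 0], [0, 0, 5]] with A = PJP^{-1}, so e^{tA} = P e^{tJ} P^{-1}.

For a Jordan block J_k(λ), e^{tJ_k(λ)} = e^{λt} · (I + tN + t^2 N^2/2! + ... + t^{k-1} N^{k-1}/(k-1)!) where N is the nilpotent superdiagonal part.

Assembling the blocks and conjugating back gives the entries of e^{tA} as shown above.

e^{tA} = [[e^{5*t}, 3*t*e^{5*t}, -12*t*e^{5*t}], [0, (4*t + 1)*e^{5*t}, -16*t*e^{5*t}], [0, t*e^{5*t}, (1 - 4*t)*e^{5*t}]]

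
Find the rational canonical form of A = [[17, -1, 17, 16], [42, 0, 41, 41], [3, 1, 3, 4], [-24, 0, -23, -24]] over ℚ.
The invariant factors of A (the non-unit diagonal entries of the Smith normal form of xI - A over ℚ[x]) are (x + 4)(x^3 - 3x - 5), each dividing the next. The characteristic polynomial is their product, (x + 4)(x^3 - 3x - 5).

The rational canonical form is the block-diagonal matrix of companion matrices C(f_i):
R = [[0, 0, 0, 20], [1, 0, 0, 17], [0, 1, 0, 3], [0, 0, 1, -4]].

Note the characteristic polynomial does not split into linear factors over ℚ, so A has no Jordan form over ℚ; the rational canonical form exists over any field.

R = [[0, 0, 0, 20], [1, 0, 0, 17], [0, 1, 0, 3], [0, 0, 1, -4]]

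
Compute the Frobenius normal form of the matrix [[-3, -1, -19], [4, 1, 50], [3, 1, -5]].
R = [[0, 0, -24], [1, 0, -18], [0, 1, -7]]

The invariant factors of A (the non-unit diagonal entries of the Smith normal form of xI - A over ℚ[x]) are (x + 4)(x^2 + 3x + 6), each dividing the next. The characteristic polynomial is their product, (x + 4)(x^2 + 3x + 6).

The rational canonical form is the block-diagonal matrix of companion matrices C(f_i):
R = [[0, 0, -24], [1, 0, -18], [0, 1, -7]].

Note the characteristic polynomial does not split into linear factors over ℚ, so A has no Jordan form over ℚ; the rational canonical form exists over any field.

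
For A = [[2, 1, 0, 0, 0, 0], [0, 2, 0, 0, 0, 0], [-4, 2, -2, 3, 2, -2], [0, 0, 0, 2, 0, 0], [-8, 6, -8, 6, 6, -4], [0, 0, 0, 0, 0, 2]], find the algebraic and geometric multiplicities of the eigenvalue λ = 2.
algebraic multiplicity 6, geometric multiplicity 4

The characteristic polynomial is (x - 2)^6, so the factor x - 2 appears with exponent 6: the algebraic multiplicity is 6.

rank(A - 2I) = 2, so the eigenspace has dimension 6 - 2 = 4: the geometric multiplicity is 4.

Since 4 < 6, A is not diagonalizable.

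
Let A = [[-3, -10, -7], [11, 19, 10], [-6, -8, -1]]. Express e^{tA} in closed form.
e^{tA} = [[(-2*t^2 - 8*t + 1)*e^{5*t}, 2*t*(-t - 5)*e^{5*t}, t*(-t - 7)*e^{5*t}], [t*(3*t + 11)*e^{5*t}, (3*t^2 + 14*t + 1)*e^{5*t}, t*(3*t + 20)*e^{5*t}/2], [2*t*(-t - 3)*e^{5*t}, 2*t*(-t - 4)*e^{5*t}, (-t^2 - 6*t + 1)*e^{5*t}]]

A has Jordan form J = [[5, 1, 0], [0, 5, 1], [0, 0, 5]] with A = PJP^{-1}, so e^{tA} = P e^{tJ} P^{-1}.

For a Jordan block J_k(λ), e^{tJ_k(λ)} = e^{λt} · (I + tN + t^2 N^2/2! + ... + t^{k-1} N^{k-1}/(k-1)!) where N is the nilpotent superdiagonal part.

Assembling the blocks and conjugating back gives the entries of e^{tA} as shown above.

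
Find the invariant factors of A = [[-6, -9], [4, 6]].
The Jordan structure of A has elementary divisors x^2. Arranging the block sizes at each eigenvalue in decreasing order and taking row products gives the invariant factors.

Invariant factors (smallest first, each dividing the next): x^2.

Check: the last factor x^2 is the minimal polynomial, and the product x^2 is the characteristic polynomial.

x^2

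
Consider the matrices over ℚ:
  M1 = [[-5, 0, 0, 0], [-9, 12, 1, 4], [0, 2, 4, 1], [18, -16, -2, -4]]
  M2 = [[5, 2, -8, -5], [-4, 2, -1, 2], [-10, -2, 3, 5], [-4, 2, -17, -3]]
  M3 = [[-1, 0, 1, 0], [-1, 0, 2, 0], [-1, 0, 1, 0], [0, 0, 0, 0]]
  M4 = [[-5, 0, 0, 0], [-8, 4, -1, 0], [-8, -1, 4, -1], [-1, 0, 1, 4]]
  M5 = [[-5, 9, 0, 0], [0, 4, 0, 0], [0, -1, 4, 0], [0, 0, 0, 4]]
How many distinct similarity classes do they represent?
3 classes: {M1, M2, M4}, {M3}, {M5}

Characteristic polynomials: χ_{M1} = (x - 4)^3(x + 5), χ_{M2} = (x - 4)^3(x + 5), χ_{M3} = x^4, χ_{M4} = (x - 4)^3(x + 5), χ_{M5} = (x - 4)^3(x + 5).

{M1, M2, M4}: invariant factors (x - 4)^3(x + 5).

{M3}: invariant factors x, x^3.

{M5}: invariant factors x - 4, (x - 4)^2(x + 5).

Matrices are similar if and only if their invariant-factor lists agree; the partition into similarity classes is {M1, M2, M4}, {M3}, {M5}.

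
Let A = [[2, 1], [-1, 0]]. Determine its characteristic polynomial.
χ_A(x) = (x - 1)^2

xI - A = [[x - 2, -1], [1, x]].

Expanding det(xI - A) along the first row:
det(xI - A) = + (x - 2)·det([[x]]) - (-1)·det([[1]]).

Evaluating gives χ_A(x) = x^2 - 2x + 1 = (x - 1)^2.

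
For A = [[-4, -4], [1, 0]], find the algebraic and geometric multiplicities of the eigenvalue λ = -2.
The characteristic polynomial is (x + 2)^2, so the factor x + 2 appears with exponent 2: the algebraic multiplicity is 2.

rank(A + 2I) = 1, so the eigenspace has dimension 2 - 1 = 1: the geometric multiplicity is 1.

Since 1 < 2, A is not diagonalizable.

algebraic multiplicity 2, geometric multiplicity 1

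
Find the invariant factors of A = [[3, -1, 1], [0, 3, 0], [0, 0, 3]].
The Jordan structure of A has elementary divisors (x - 3)^2, (x - 3). Arranging the block sizes at each eigenvalue in decreasing order and taking row products gives the invariant factors.

Invariant factors (smallest first, each dividing the next): x - 3, (x - 3)^2.

Check: the last factor (x - 3)^2 is the minimal polynomial, and the product (x - 3)^3 is the characteristic polynomial.

x - 3, (x - 3)^2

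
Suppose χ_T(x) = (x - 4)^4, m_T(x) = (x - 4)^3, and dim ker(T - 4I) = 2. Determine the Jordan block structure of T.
λ = 4: algebraic multiplicity 4 (exponent in χ_T), largest block size 3 (exponent in m_T), 2 blocks (geometric multiplicity). These force block sizes [3, 1].

Jordan blocks: (4, 3), (4, 1)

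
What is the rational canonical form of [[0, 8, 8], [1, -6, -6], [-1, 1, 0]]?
R = [[0, 0, 8], [1, 0, -6], [0, 1, -6]]

The invariant factors of A (the non-unit diagonal entries of the Smith normal form of xI - A over ℚ[x]) are (x + 4)(x^2 + 2x - 2), each dividing the next. The characteristic polynomial is their product, (x + 4)(x^2 + 2x - 2).

The rational canonical form is the block-diagonal matrix of companion matrices C(f_i):
R = [[0, 0, 8], [1, 0, -6], [0, 1, -6]].

Note the characteristic polynomial does not split into linear factors over ℚ, so A has no Jordan form over ℚ; the rational canonical form exists over any field.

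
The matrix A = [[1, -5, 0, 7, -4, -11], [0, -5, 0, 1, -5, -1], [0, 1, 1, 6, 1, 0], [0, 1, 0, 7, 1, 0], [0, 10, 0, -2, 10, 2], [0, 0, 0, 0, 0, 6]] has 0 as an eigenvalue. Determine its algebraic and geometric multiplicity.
The characteristic polynomial is x(x - 6)^3(x - 1)^2, so the factor x appears with exponent 1: the algebraic multiplicity is 1.

rank(A) = 5, so the eigenspace has dimension 6 - 5 = 1: the geometric multiplicity is 1.

algebraic multiplicity 1, geometric multiplicity 1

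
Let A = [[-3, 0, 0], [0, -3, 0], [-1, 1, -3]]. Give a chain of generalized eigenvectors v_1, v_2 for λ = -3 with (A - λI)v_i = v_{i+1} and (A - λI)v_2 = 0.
We seek v_1 ∈ ker((A + 3I)^2) \ ker(A + 3I), then set v_{i+1} = (A + 3I) v_i.

One such chain is v_1 = [[0, 1, -1]]^T, v_2 = [[0, 0, 1]]^T. Check: (A + 3I) v_2 = [[0, 0, 0]]^T = 0.

v_1 = [[0, 1, -1]]^T, v_2 = [[0, 0, 1]]^T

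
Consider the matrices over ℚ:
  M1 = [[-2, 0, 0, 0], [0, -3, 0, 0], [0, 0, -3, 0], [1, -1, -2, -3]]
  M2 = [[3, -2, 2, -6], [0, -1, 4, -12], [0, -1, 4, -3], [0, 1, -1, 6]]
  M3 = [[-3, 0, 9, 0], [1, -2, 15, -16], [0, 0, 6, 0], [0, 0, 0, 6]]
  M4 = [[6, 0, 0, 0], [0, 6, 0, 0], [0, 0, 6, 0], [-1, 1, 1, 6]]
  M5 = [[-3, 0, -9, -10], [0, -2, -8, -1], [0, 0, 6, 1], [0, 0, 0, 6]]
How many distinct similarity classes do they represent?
5 classes: {M1}, {M2}, {M3}, {M4}, {M5}

Characteristic polynomials: χ_{M1} = (x + 2)(x + 3)^3, χ_{M2} = (x - 3)^4, χ_{M3} = (x - 6)^2(x + 2)(x + 3), χ_{M4} = (x - 6)^4, χ_{M5} = (x - 6)^2(x + 2)(x + 3).

{M1}: invariant factors x + 3, (x + 2)(x + 3)^2.

{M2}: invariant factors x - 3, x - 3, (x - 3)^2.

{M3}: invariant factors x - 6, (x - 6)(x + 2)(x + 3).

{M4}: invariant factors x - 6, x - 6, (x - 6)^2.

{M5}: invariant factors (x - 6)^2(x + 2)(x + 3).

Matrices are similar if and only if their invariant-factor lists agree; the partition into similarity classes is {M1}, {M2}, {M3}, {M4}, {M5}.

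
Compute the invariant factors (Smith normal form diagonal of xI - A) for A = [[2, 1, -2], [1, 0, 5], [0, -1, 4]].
The Jordan structure of A has elementary divisors (x - 2)^3. Arranging the block sizes at each eigenvalue in decreasing order and taking row products gives the invariant factors.

Invariant factors (smallest first, each dividing the next): (x - 2)^3.

Check: the last factor (x - 2)^3 is the minimal polynomial, and the product (x - 2)^3 is the characteristic polynomial.

(x - 2)^3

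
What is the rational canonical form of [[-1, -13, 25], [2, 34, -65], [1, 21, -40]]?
R = [[0, 0, 0], [1, 0, -12], [0, 1, -7]]

The invariant factors of A (the non-unit diagonal entries of the Smith normal form of xI - A over ℚ[x]) are x(x + 3)(x + 4), each dividing the next. The characteristic polynomial is their product, x(x + 3)(x + 4).

The rational canonical form is the block-diagonal matrix of companion matrices C(f_i):
R = [[0, 0, 0], [1, 0, -12], [0, 1, -7]].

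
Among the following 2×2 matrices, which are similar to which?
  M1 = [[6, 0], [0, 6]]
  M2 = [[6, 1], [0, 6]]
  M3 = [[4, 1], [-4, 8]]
Characteristic polynomials: χ_{M1} = (x - 6)^2, χ_{M2} = (x - 6)^2, χ_{M3} = (x - 6)^2.

{M1}: invariant factors x - 6, x - 6.

{M2, M3}: invariant factors (x - 6)^2.

Matrices are similar if and only if their invariant-factor lists agree; the partition into similarity classes is {M1}, {M2, M3}.

2 classes: {M1}, {M2, M3}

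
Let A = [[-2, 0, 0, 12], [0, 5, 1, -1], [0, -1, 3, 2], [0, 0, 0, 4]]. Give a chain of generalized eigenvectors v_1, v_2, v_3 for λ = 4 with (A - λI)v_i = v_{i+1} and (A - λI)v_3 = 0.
We seek v_1 ∈ ker((A - 4I)^3) \ ker((A - 4I)^2), then set v_{i+1} = (A - 4I) v_i.

One such chain is v_1 = [[2, 1, 0, 1]]^T, v_2 = [[0, 0, 1, 0]]^T, v_3 = [[0, 1, -1, 0]]^T. Check: (A - 4I) v_3 = [[0, 0, 0, 0]]^T = 0.

v_1 = [[2, 1, 0, 1]]^T, v_2 = [[0, 0, 1, 0]]^T, v_3 = [[0, 1, -1, 0]]^T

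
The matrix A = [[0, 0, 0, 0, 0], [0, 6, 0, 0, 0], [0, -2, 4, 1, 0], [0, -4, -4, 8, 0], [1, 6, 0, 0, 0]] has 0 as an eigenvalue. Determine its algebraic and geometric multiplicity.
The characteristic polynomial is x^2(x - 6)^3, so the factor x appears with exponent 2: the algebraic multiplicity is 2.

rank(A) = 4, so the eigenspace has dimension 5 - 4 = 1: the geometric multiplicity is 1.

Since 1 < 2, A is not diagonalizable.

algebraic multiplicity 2, geometric multiplicity 1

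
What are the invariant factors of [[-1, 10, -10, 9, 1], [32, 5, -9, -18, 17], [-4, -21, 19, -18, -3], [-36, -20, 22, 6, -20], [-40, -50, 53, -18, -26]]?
x - 6, (x - 6)(x + 3)^3

The Jordan structure of A has elementary divisors (x + 3)^3, (x - 6), (x - 6). Arranging the block sizes at each eigenvalue in decreasing order and taking row products gives the invariant factors.

Invariant factors (smallest first, each dividing the next): x - 6, (x - 6)(x + 3)^3.

Check: the last factor (x - 6)(x + 3)^3 is the minimal polynomial, and the product (x - 6)^2(x + 3)^3 is the characteristic polynomial.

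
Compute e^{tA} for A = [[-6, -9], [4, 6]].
e^{tA} = [[1 - 6*t, -9*t], [4*t, 6*t + 1]]

A has Jordan form J = [[0, 1], [0, 0]] with A = PJP^{-1}, so e^{tA} = P e^{tJ} P^{-1}.

For a Jordan block J_k(λ), e^{tJ_k(λ)} = e^{λt} · (I + tN + t^2 N^2/2! + ... + t^{k-1} N^{k-1}/(k-1)!) where N is the nilpotent superdiagonal part.

Assembling the blocks and conjugating back gives the entries of e^{tA} as shown above.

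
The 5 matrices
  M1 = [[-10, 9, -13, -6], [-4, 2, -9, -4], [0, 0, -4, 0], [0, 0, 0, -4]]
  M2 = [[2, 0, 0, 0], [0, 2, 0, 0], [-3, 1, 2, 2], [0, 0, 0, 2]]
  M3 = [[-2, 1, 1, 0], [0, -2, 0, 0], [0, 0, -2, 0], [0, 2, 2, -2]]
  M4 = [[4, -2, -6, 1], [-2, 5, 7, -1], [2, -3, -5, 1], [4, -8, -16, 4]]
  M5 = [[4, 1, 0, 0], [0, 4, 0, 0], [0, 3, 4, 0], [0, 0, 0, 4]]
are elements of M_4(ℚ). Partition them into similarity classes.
Characteristic polynomials: χ_{M1} = (x + 4)^4, χ_{M2} = (x - 2)^4, χ_{M3} = (x + 2)^4, χ_{M4} = (x - 2)^4, χ_{M5} = (x - 4)^4.

{M1}: invariant factors x + 4, (x + 4)^3.

{M2}: invariant factors x - 2, x - 2, (x - 2)^2.

{M3}: invariant factors x + 2, x + 2, (x + 2)^2.

{M4}: invariant factors (x - 2)^2, (x - 2)^2.

{M5}: invariant factors x - 4, x - 4, (x - 4)^2.

Matrices are similar if and only if their invariant-factor lists agree; the partition into similarity classes is {M1}, {M2}, {M3}, {M4}, {M5}.

5 classes: {M1}, {M2}, {M3}, {M4}, {M5}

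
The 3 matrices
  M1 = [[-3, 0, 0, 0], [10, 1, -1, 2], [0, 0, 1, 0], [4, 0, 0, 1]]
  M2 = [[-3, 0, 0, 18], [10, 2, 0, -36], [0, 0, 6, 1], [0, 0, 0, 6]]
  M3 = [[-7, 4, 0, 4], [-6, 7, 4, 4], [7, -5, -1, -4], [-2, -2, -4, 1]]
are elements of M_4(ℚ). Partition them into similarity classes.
2 classes: {M1, M3}, {M2}

Characteristic polynomials: χ_{M1} = (x - 1)^3(x + 3), χ_{M2} = (x - 6)^2(x - 2)(x + 3), χ_{M3} = (x - 1)^3(x + 3).

{M1, M3}: invariant factors x - 1, (x - 1)^2(x + 3).

{M2}: invariant factors (x - 6)^2(x - 2)(x + 3).

Matrices are similar if and only if their invariant-factor lists agree; the partition into similarity classes is {M1, M3}, {M2}.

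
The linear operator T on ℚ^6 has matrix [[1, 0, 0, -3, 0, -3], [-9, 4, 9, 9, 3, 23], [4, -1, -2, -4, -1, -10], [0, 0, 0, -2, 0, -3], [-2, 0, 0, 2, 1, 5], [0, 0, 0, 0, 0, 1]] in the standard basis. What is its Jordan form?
The characteristic polynomial is det(xI - A) = (x - 1)^5(x + 2), so the eigenvalues are -2 (algebraic multiplicity 1), 1 (algebraic multiplicity 5).

For λ = -2: algebraic multiplicity 1 gives one 1×1 block.

For λ = 1: rank(A - I) = 4, rank((A - I)^2) = 2, rank((A - I)^3) = 1. The eigenspace has dimension 6 - 4 = 2, so there are 2 Jordan blocks; the rank sequence gives block sizes [3, 2].

Assembling the blocks gives the Jordan form J above.

J = [[-2, 0, 0, 0, 0, 0], [0, 1, 1, 0, 0, 0], [0, 0, 1, 1, 0, 0], [0, 0, 0, 1, 0, 0], [0, 0, 0, 0, 1, 1], [0, 0, 0, 0, 0, 1]]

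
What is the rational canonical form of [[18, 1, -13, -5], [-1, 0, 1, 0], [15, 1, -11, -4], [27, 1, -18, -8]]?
The invariant factors of A (the non-unit diagonal entries of the Smith normal form of xI - A over ℚ[x]) are (x + 1)(x^3 + 4x - 1), each dividing the next. The characteristic polynomial is their product, (x + 1)(x^3 + 4x - 1).

The rational canonical form is the block-diagonal matrix of companion matrices C(f_i):
R = [[0, 0, 0, 1], [1, 0, 0, -3], [0, 1, 0, -4], [0, 0, 1, -1]].

Note the characteristic polynomial does not split into linear factors over ℚ, so A has no Jordan form over ℚ; the rational canonical form exists over any field.

R = [[0, 0, 0, 1], [1, 0, 0, -3], [0, 1, 0, -4], [0, 0, 1, -1]]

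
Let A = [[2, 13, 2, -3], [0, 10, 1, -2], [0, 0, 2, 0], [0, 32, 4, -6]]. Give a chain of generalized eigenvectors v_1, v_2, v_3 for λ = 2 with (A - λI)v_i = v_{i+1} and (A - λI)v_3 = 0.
v_1 = [[-3, -3, 3, -11]]^T, v_2 = [[0, 1, 0, 4]]^T, v_3 = [[1, 0, 0, 0]]^T

We seek v_1 ∈ ker((A - 2I)^3) \ ker((A - 2I)^2), then set v_{i+1} = (A - 2I) v_i.

One such chain is v_1 = [[-3, -3, 3, -11]]^T, v_2 = [[0, 1, 0, 4]]^T, v_3 = [[1, 0, 0, 0]]^T. Check: (A - 2I) v_3 = [[0, 0, 0, 0]]^T = 0.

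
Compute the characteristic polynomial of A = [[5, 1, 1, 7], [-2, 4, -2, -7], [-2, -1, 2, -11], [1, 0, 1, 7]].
χ_A(x) = (x - 5)^2(x - 4)^2

xI - A = [[x - 5, -1, -1, -7], [2, x - 4, 2, 7], [2, 1, x - 2, 11], [-1, 0, -1, x - 7]].

Expanding det(xI - A) along the first row:
det(xI - A) = + (x - 5)·det([[x - 4, 2, 7], [1, x - 2, 11], [0, -1, x - 7]]) - (-1)·det([[2, 2, 7], [2, x - 2, 11], [-1, -1, x - 7]]) + (-1)·det([[2, x - 4, 7], [2, 1, 11], [-1, 0, x - 7]]) - (-7)·det([[2, x - 4, 2], [2, 1, x - 2], [-1, 0, -1]]).

Evaluating gives χ_A(x) = x^4 - 18x^3 + 121x^2 - 360x + 400 = (x - 5)^2(x - 4)^2.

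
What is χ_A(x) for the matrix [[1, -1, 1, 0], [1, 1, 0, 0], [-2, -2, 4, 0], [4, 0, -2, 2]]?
xI - A = [[x - 1, 1, -1, 0], [-1, x - 1, 0, 0], [2, 2, x - 4, 0], [-4, 0, 2, x - 2]].

Expanding det(xI - A) along the first row:
det(xI - A) = + (x - 1)·det([[x - 1, 0, 0], [2, x - 4, 0], [0, 2, x - 2]]) - (1)·det([[-1, 0, 0], [2, x - 4, 0], [-4, 2, x - 2]]) + (-1)·det([[-1, x - 1, 0], [2, 2, 0], [-4, 0, x - 2]]) - (0)·det([[-1, x - 1, 0], [2, 2, x - 4], [-4, 0, 2]]).

Evaluating gives χ_A(x) = x^4 - 8x^3 + 24x^2 - 32x + 16 = (x - 2)^4.

χ_A(x) = (x - 2)^4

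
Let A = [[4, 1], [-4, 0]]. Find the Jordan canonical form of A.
The characteristic polynomial is det(xI - A) = (x - 2)^2, so the eigenvalues are 2 (algebraic multiplicity 2).

For λ = 2: rank(A - 2I) = 1, rank((A - 2I)^2) = 0. The eigenspace has dimension 2 - 1 = 1, so there is 1 Jordan block; the rank sequence gives block sizes [2].

Assembling the blocks gives the Jordan form J above.

J = [[2, 1], [0, 2]]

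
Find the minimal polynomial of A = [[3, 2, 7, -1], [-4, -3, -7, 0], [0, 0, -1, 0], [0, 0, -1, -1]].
The characteristic polynomial factors as (x - 1)(x + 1)^3. The minimal polynomial is ∏(x - λ)^{k_λ} where k_λ is the size of the largest Jordan block at λ.

For λ = -1: rank(A + I) = 3, and the largest Jordan block has size 3 (the smallest k with rank((A + I)^k) = rank((A + I)^(k+1))).
For λ = 1: rank(A - I) = 3, and the largest Jordan block has size 1 (the smallest k with rank((A - I)^k) = rank((A - I)^(k+1))).

So m_A(x) = (x - 1)(x + 1)^3.

m_A(x) = (x - 1)(x + 1)^3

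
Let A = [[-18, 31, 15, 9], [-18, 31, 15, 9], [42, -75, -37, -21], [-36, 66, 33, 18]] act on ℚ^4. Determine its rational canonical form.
R = [[0, 0, 0, 0], [0, 0, 0, 0], [0, 1, 0, -5], [0, 0, 1, -6]]

The invariant factors of A (the non-unit diagonal entries of the Smith normal form of xI - A over ℚ[x]) are x, x(x + 1)(x + 5), each dividing the next. The characteristic polynomial is their product, x^2(x + 1)(x + 5).

The rational canonical form is the block-diagonal matrix of companion matrices C(f_i):
R = [[0, 0, 0, 0], [0, 0, 0, 0], [0, 1, 0, -5], [0, 0, 1, -6]].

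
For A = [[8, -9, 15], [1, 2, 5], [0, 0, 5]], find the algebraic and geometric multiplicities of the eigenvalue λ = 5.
algebraic multiplicity 3, geometric multiplicity 2

The characteristic polynomial is (x - 5)^3, so the factor x - 5 appears with exponent 3: the algebraic multiplicity is 3.

rank(A - 5I) = 1, so the eigenspace has dimension 3 - 1 = 2: the geometric multiplicity is 2.

Since 2 < 3, A is not diagonalizable.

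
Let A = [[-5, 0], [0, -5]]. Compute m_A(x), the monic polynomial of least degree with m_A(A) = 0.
m_A(x) = x + 5

The characteristic polynomial factors as (x + 5)^2. The minimal polynomial is ∏(x - λ)^{k_λ} where k_λ is the size of the largest Jordan block at λ.

For λ = -5: rank(A + 5I) = 0, and the largest Jordan block has size 1 (the smallest k with rank((A + 5I)^k) = rank((A + 5I)^(k+1))).

So m_A(x) = x + 5.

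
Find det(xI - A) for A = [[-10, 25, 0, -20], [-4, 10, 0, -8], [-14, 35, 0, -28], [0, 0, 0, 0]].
χ_A(x) = x^4

xI - A = [[x + 10, -25, 0, 20], [4, x - 10, 0, 8], [14, -35, x, 28], [0, 0, 0, x]].

Expanding det(xI - A) along the first row:
det(xI - A) = + (x + 10)·det([[x - 10, 0, 8], [-35, x, 28], [0, 0, x]]) - (-25)·det([[4, 0, 8], [14, x, 28], [0, 0, x]]) + (0)·det([[4, x - 10, 8], [14, -35, 28], [0, 0, x]]) - (20)·det([[4, x - 10, 0], [14, -35, x], [0, 0, 0]]).

Evaluating gives χ_A(x) = x^4.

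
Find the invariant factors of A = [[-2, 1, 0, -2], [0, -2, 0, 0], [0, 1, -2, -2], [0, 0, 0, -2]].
x + 2, x + 2, (x + 2)^2

The Jordan structure of A has elementary divisors (x + 2)^2, (x + 2), (x + 2). Arranging the block sizes at each eigenvalue in decreasing order and taking row products gives the invariant factors.

Invariant factors (smallest first, each dividing the next): x + 2, x + 2, (x + 2)^2.

Check: the last factor (x + 2)^2 is the minimal polynomial, and the product (x + 2)^4 is the characteristic polynomial.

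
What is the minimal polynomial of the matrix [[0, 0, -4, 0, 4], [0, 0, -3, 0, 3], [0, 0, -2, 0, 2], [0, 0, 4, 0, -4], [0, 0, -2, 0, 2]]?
m_A(x) = x^2

The characteristic polynomial factors as x^5. The minimal polynomial is ∏(x - λ)^{k_λ} where k_λ is the size of the largest Jordan block at λ.

For λ = 0: rank(A) = 1, and the largest Jordan block has size 2 (the smallest k with rank(A^k) = rank(A^(k+1))).

So m_A(x) = x^2.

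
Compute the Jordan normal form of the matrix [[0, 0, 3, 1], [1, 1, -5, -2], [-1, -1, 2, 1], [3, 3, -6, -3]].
The characteristic polynomial is det(xI - A) = x^4, so the eigenvalues are 0 (algebraic multiplicity 4).

For λ = 0: rank(A) = 2, rank(A^2) = 0. The eigenspace has dimension 4 - 2 = 2, so there are 2 Jordan blocks; the rank sequence gives block sizes [2, 2].

Assembling the blocks gives the Jordan form J above.

J = [[0, 1, 0, 0], [0, 0, 0, 0], [0, 0, 0, 1], [0, 0, 0, 0]]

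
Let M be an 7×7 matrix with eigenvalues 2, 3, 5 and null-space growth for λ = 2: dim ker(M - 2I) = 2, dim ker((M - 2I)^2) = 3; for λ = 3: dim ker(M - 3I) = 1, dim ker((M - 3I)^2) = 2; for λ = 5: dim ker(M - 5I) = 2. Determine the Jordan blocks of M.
Jordan blocks: (2, 2), (2, 1), (3, 2), (5, 1), (5, 1)

λ = 2: successive nullity increments [2, 1] count blocks of size ≥ k; block sizes are [2, 1].
λ = 3: successive nullity increments [1, 1] count blocks of size ≥ k; block sizes are [2].
λ = 5: successive nullity increments [2] count blocks of size ≥ k; block sizes are [1, 1].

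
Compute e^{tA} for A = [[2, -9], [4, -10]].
A has Jordan form J = [[-4, 1], [0, -4]] with A = PJP^{-1}, so e^{tA} = P e^{tJ} P^{-1}.

For a Jordan block J_k(λ), e^{tJ_k(λ)} = e^{λt} · (I + tN + t^2 N^2/2! + ... + t^{k-1} N^{k-1}/(k-1)!) where N is the nilpotent superdiagonal part.

Assembling the blocks and conjugating back gives the entries of e^{tA} as shown above.

e^{tA} = [[(6*t + 1)*e^{-4*t}, -9*t*e^{-4*t}], [4*t*e^{-4*t}, (1 - 6*t)*e^{-4*t}]]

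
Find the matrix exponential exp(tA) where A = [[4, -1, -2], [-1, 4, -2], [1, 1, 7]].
e^{tA} = [[(1 - t)*e^{5*t}, -t*e^{5*t}, -2*t*e^{5*t}], [-t*e^{5*t}, (1 - t)*e^{5*t}, -2*t*e^{5*t}], [t*e^{5*t}, t*e^{5*t}, (2*t + 1)*e^{5*t}]]

A has Jordan form J = [[5, 1, 0], [0, 5, 0], [0, 0, 5]] with A = PJP^{-1}, so e^{tA} = P e^{tJ} P^{-1}.

For a Jordan block J_k(λ), e^{tJ_k(λ)} = e^{λt} · (I + tN + t^2 N^2/2! + ... + t^{k-1} N^{k-1}/(k-1)!) where N is the nilpotent superdiagonal part.

Assembling the blocks and conjugating back gives the entries of e^{tA} as shown above.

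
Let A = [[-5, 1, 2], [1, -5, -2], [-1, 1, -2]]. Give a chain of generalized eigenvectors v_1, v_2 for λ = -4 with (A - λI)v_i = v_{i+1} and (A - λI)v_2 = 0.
We seek v_1 ∈ ker((A + 4I)^2) \ ker(A + 4I), then set v_{i+1} = (A + 4I) v_i.

One such chain is v_1 = [[0, 1, 0]]^T, v_2 = [[1, -1, 1]]^T. Check: (A + 4I) v_2 = [[0, 0, 0]]^T = 0.

v_1 = [[0, 1, 0]]^T, v_2 = [[1, -1, 1]]^T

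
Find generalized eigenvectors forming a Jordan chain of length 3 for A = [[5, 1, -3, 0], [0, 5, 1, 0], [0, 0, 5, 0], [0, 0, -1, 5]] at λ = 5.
We seek v_1 ∈ ker((A - 5I)^3) \ ker((A - 5I)^2), then set v_{i+1} = (A - 5I) v_i.

One such chain is v_1 = [[0, 1, 1, 0]]^T, v_2 = [[-2, 1, 0, -1]]^T, v_3 = [[1, 0, 0, 0]]^T. Check: (A - 5I) v_3 = [[0, 0, 0, 0]]^T = 0.

v_1 = [[0, 1, 1, 0]]^T, v_2 = [[-2, 1, 0, -1]]^T, v_3 = [[1, 0, 0, 0]]^T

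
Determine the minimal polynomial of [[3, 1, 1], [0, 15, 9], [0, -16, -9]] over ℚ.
m_A(x) = (x - 3)^3

The characteristic polynomial factors as (x - 3)^3. The minimal polynomial is ∏(x - λ)^{k_λ} where k_λ is the size of the largest Jordan block at λ.

For λ = 3: rank(A - 3I) = 2, and the largest Jordan block has size 3 (the smallest k with rank((A - 3I)^k) = rank((A - 3I)^(k+1))).

So m_A(x) = (x - 3)^3.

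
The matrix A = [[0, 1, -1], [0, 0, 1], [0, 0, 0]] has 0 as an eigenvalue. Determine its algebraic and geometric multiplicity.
The characteristic polynomial is x^3, so the factor x appears with exponent 3: the algebraic multiplicity is 3.

rank(A) = 2, so the eigenspace has dimension 3 - 2 = 1: the geometric multiplicity is 1.

Since 1 < 3, A is not diagonalizable.

algebraic multiplicity 3, geometric multiplicity 1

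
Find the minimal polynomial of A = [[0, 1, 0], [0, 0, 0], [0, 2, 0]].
m_A(x) = x^2

The characteristic polynomial factors as x^3. The minimal polynomial is ∏(x - λ)^{k_λ} where k_λ is the size of the largest Jordan block at λ.

For λ = 0: rank(A) = 1, and the largest Jordan block has size 2 (the smallest k with rank(A^k) = rank(A^(k+1))).

So m_A(x) = x^2.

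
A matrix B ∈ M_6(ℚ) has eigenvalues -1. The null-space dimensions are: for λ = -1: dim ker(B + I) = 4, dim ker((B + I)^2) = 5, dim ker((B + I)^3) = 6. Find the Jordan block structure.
λ = -1: successive nullity increments [4, 1, 1] count blocks of size ≥ k; block sizes are [3, 1, 1, 1].

Jordan blocks: (-1, 3), (-1, 1), (-1, 1), (-1, 1)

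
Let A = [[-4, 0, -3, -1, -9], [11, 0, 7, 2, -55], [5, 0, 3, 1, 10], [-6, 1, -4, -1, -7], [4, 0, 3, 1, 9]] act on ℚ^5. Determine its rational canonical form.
The invariant factors of A (the non-unit diagonal entries of the Smith normal form of xI - A over ℚ[x]) are x^2(x - 5)^2(x + 3), each dividing the next. The characteristic polynomial is their product, x^2(x - 5)^2(x + 3).

The rational canonical form is the block-diagonal matrix of companion matrices C(f_i):
R = [[0, 0, 0, 0, 0], [1, 0, 0, 0, 0], [0, 1, 0, 0, -75], [0, 0, 1, 0, 5], [0, 0, 0, 1, 7]].

R = [[0, 0, 0, 0, 0], [1, 0, 0, 0, 0], [0, 1, 0, 0, -75], [0, 0, 1, 0, 5], [0, 0, 0, 1, 7]]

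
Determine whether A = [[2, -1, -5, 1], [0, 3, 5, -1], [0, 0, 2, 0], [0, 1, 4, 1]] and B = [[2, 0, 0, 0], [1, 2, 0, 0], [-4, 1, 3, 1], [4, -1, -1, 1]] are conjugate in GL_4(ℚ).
Two matrices over a field are similar if and only if they have the same invariant factors.

Both A and B have characteristic polynomial (x - 2)^4 and minimal polynomial (x - 2)^3. Computing further, both have invariant factors x - 2, (x - 2)^3. Hence A and B are similar.

Yes.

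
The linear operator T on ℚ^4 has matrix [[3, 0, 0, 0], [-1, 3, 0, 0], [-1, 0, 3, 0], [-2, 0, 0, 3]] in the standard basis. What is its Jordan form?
J = [[3, 1, 0, 0], [0, 3, 0, 0], [0, 0, 3, 0], [0, 0, 0, 3]]

The characteristic polynomial is det(xI - A) = (x - 3)^4, so the eigenvalues are 3 (algebraic multiplicity 4).

For λ = 3: rank(A - 3I) = 1, rank((A - 3I)^2) = 0. The eigenspace has dimension 4 - 1 = 3, so there are 3 Jordan blocks; the rank sequence gives block sizes [2, 1, 1].

Assembling the blocks gives the Jordan form J above.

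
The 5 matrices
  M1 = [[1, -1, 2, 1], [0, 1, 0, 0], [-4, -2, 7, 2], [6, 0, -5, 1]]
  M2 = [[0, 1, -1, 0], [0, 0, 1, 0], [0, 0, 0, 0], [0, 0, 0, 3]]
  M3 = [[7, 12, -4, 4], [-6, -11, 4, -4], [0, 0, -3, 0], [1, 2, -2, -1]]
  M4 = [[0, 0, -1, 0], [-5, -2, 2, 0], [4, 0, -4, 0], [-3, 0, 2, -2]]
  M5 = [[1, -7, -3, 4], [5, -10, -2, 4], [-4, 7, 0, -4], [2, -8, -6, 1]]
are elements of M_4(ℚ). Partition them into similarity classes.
Characteristic polynomials: χ_{M1} = (x - 3)^3(x - 1), χ_{M2} = x^3(x - 3), χ_{M3} = (x - 1)(x + 3)^3, χ_{M4} = (x + 2)^4, χ_{M5} = (x - 1)(x + 3)^3.

{M1}: invariant factors (x - 3)^3(x - 1).

{M2}: invariant factors x^3(x - 3).

{M3}: invariant factors x + 3, (x - 1)(x + 3)^2.

{M4}: invariant factors x + 2, (x + 2)^3.

{M5}: invariant factors (x - 1)(x + 3)^3.

Matrices are similar if and only if their invariant-factor lists agree; the partition into similarity classes is {M1}, {M2}, {M3}, {M4}, {M5}.

5 classes: {M1}, {M2}, {M3}, {M4}, {M5}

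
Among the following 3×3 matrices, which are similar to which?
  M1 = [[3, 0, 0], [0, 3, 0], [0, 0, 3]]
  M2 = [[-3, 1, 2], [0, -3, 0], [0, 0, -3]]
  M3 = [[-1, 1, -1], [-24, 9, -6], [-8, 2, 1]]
3 classes: {M1}, {M2}, {M3}

Characteristic polynomials: χ_{M1} = (x - 3)^3, χ_{M2} = (x + 3)^3, χ_{M3} = (x - 3)^3.

{M1}: invariant factors x - 3, x - 3, x - 3.

{M2}: invariant factors x + 3, (x + 3)^2.

{M3}: invariant factors x - 3, (x - 3)^2.

Matrices are similar if and only if their invariant-factor lists agree; the partition into similarity classes is {M1}, {M2}, {M3}.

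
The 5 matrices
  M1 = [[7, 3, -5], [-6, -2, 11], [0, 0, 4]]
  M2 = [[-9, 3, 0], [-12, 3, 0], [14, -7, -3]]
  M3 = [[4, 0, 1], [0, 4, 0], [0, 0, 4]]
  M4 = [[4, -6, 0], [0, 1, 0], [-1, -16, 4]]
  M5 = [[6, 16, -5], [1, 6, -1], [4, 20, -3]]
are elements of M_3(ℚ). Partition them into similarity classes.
Characteristic polynomials: χ_{M1} = (x - 4)^2(x - 1), χ_{M2} = (x + 3)^3, χ_{M3} = (x - 4)^3, χ_{M4} = (x - 4)^2(x - 1), χ_{M5} = (x - 4)^2(x - 1).

{M1, M4, M5}: invariant factors (x - 4)^2(x - 1).

{M2}: invariant factors x + 3, (x + 3)^2.

{M3}: invariant factors x - 4, (x - 4)^2.

Matrices are similar if and only if their invariant-factor lists agree; the partition into similarity classes is {M1, M4, M5}, {M2}, {M3}.

3 classes: {M1, M4, M5}, {M2}, {M3}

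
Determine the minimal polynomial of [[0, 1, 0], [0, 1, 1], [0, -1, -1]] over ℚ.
The characteristic polynomial factors as x^3. The minimal polynomial is ∏(x - λ)^{k_λ} where k_λ is the size of the largest Jordan block at λ.

For λ = 0: rank(A) = 2, and the largest Jordan block has size 3 (the smallest k with rank(A^k) = rank(A^(k+1))).

So m_A(x) = x^3.

m_A(x) = x^3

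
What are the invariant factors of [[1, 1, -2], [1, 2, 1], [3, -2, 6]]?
The Jordan structure of A has elementary divisors (x - 3)^3. Arranging the block sizes at each eigenvalue in decreasing order and taking row products gives the invariant factors.

Invariant factors (smallest first, each dividing the next): (x - 3)^3.

Check: the last factor (x - 3)^3 is the minimal polynomial, and the product (x - 3)^3 is the characteristic polynomial.

(x - 3)^3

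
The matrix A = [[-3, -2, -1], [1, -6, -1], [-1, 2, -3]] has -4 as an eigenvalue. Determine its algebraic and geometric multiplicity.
algebraic multiplicity 3, geometric multiplicity 2

The characteristic polynomial is (x + 4)^3, so the factor x + 4 appears with exponent 3: the algebraic multiplicity is 3.

rank(A + 4I) = 1, so the eigenspace has dimension 3 - 1 = 2: the geometric multiplicity is 2.

Since 2 < 3, A is not diagonalizable.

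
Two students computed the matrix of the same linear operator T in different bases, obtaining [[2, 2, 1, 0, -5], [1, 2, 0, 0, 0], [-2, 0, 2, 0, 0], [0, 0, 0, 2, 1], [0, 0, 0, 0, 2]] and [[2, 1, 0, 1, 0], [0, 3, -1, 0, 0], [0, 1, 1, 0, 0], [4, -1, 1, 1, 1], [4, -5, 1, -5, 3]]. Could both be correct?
Two matrices over a field are similar if and only if they have the same invariant factors.

Both A and B have characteristic polynomial (x - 2)^5 and minimal polynomial (x - 2)^3. Computing further, both have invariant factors (x - 2)^2, (x - 2)^3. Hence A and B are similar.

Yes.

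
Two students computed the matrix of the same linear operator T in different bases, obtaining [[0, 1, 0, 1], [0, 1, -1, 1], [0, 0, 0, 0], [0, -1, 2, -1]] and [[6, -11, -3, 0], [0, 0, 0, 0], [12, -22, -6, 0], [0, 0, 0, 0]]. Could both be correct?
No.

Both have characteristic polynomial x^4, but the minimal polynomial of A is x^3 while the minimal polynomial of B is x^2. The minimal polynomial is a similarity invariant, so A and B are not similar.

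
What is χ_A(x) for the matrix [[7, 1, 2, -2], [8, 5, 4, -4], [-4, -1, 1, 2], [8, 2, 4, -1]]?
xI - A = [[x - 7, -1, -2, 2], [-8, x - 5, -4, 4], [4, 1, x - 1, -2], [-8, -2, -4, x + 1]].

Expanding det(xI - A) along the first row:
det(xI - A) = + (x - 7)·det([[x - 5, -4, 4], [1, x - 1, -2], [-2, -4, x + 1]]) - (-1)·det([[-8, -4, 4], [4, x - 1, -2], [-8, -4, x + 1]]) + (-2)·det([[-8, x - 5, 4], [4, 1, -2], [-8, -2, x + 1]]) - (2)·det([[-8, x - 5, -4], [4, 1, x - 1], [-8, -2, -4]]).

Evaluating gives χ_A(x) = x^4 - 12x^3 + 54x^2 - 108x + 81 = (x - 3)^4.

χ_A(x) = (x - 3)^4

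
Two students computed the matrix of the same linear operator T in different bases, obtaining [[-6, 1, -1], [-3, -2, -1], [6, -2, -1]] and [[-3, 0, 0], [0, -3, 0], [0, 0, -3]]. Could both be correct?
No.

Both have characteristic polynomial (x + 3)^3, but the minimal polynomial of A is (x + 3)^2 while the minimal polynomial of B is x + 3. The minimal polynomial is a similarity invariant, so A and B are not similar.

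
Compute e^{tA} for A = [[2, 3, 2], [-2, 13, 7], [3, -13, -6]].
e^{tA} = [[(t^2/2 - t + 1)*e^{3*t}, t*(t + 6)*e^{3*t}/2, t*(t + 4)*e^{3*t}/2], [t*(3*t - 4)*e^{3*t}/2, (3*t^2 + 20*t + 2)*e^{3*t}/2, t*(3*t + 14)*e^{3*t}/2], [t*(3 - 2*t)*e^{3*t}, t*(-2*t - 13)*e^{3*t}, (-2*t^2 - 9*t + 1)*e^{3*t}]]

A has Jordan form J = [[3, 1, 0], [0, 3, 1], [0, 0, 3]] with A = PJP^{-1}, so e^{tA} = P e^{tJ} P^{-1}.

For a Jordan block J_k(λ), e^{tJ_k(λ)} = e^{λt} · (I + tN + t^2 N^2/2! + ... + t^{k-1} N^{k-1}/(k-1)!) where N is the nilpotent superdiagonal part.

Assembling the blocks and conjugating back gives the entries of e^{tA} as shown above.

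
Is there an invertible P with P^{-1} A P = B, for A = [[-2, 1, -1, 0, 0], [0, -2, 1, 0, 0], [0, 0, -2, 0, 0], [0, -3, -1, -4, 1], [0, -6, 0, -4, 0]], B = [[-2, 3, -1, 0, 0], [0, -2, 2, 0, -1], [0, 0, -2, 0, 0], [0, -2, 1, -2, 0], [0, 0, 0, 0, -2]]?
Yes.

Two matrices over a field are similar if and only if they have the same invariant factors.

Both A and B have characteristic polynomial (x + 2)^5 and minimal polynomial (x + 2)^3. Computing further, both have invariant factors (x + 2)^2, (x + 2)^3. Hence A and B are similar.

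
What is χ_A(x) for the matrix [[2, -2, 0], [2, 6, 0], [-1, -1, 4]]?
xI - A = [[x - 2, 2, 0], [-2, x - 6, 0], [1, 1, x - 4]].

Expanding det(xI - A) along the first row:
det(xI - A) = + (x - 2)·det([[x - 6, 0], [1, x - 4]]) - (2)·det([[-2, 0], [1, x - 4]]) + (0)·det([[-2, x - 6], [1, 1]]).

Evaluating gives χ_A(x) = x^3 - 12x^2 + 48x - 64 = (x - 4)^3.

χ_A(x) = (x - 4)^3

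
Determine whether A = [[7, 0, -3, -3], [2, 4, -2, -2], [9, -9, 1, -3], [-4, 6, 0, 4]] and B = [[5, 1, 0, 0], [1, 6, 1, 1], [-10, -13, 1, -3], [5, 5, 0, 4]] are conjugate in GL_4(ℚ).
Two matrices over a field are similar if and only if they have the same invariant factors.

Both A and B have characteristic polynomial (x - 4)^4 and minimal polynomial (x - 4)^3. Computing further, both have invariant factors x - 4, (x - 4)^3. Hence A and B are similar.

Yes.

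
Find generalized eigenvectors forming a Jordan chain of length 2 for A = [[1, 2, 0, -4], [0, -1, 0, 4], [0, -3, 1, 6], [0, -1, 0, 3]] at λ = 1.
v_1 = [[-2, 5, 4, 2]]^T, v_2 = [[2, -2, -3, -1]]^T

We seek v_1 ∈ ker((A - I)^2) \ ker(A - I), then set v_{i+1} = (A - I) v_i.

One such chain is v_1 = [[-2, 5, 4, 2]]^T, v_2 = [[2, -2, -3, -1]]^T. Check: (A - I) v_2 = [[0, 0, 0, 0]]^T = 0.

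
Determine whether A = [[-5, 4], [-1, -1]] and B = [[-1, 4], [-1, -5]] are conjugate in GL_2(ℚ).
Yes.

Two matrices over a field are similar if and only if they have the same invariant factors.

Both A and B have characteristic polynomial (x + 3)^2 and minimal polynomial (x + 3)^2. Computing further, both have invariant factors (x + 3)^2. Hence A and B are similar.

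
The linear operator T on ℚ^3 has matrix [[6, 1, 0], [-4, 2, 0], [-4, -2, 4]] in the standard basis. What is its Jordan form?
The characteristic polynomial is det(xI - A) = (x - 4)^3, so the eigenvalues are 4 (algebraic multiplicity 3).

For λ = 4: rank(A - 4I) = 1, rank((A - 4I)^2) = 0. The eigenspace has dimension 3 - 1 = 2, so there are 2 Jordan blocks; the rank sequence gives block sizes [2, 1].

Assembling the blocks gives the Jordan form J above.

J = [[4, 1, 0], [0, 4, 0], [0, 0, 4]]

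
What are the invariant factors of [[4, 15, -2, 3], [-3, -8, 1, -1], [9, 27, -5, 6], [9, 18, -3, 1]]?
(x + 2)^2, (x + 2)^2

The Jordan structure of A has elementary divisors (x + 2)^2, (x + 2)^2. Arranging the block sizes at each eigenvalue in decreasing order and taking row products gives the invariant factors.

Invariant factors (smallest first, each dividing the next): (x + 2)^2, (x + 2)^2.

Check: the last factor (x + 2)^2 is the minimal polynomial, and the product (x + 2)^4 is the characteristic polynomial.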